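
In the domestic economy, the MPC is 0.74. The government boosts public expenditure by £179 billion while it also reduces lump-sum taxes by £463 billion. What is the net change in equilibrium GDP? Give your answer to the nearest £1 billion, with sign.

Expenditure multiplier = 1/(1 − MPC) = 1/(1 − 0.74) = 1/0.26 ≈ 3.846.
ΔG contributes k·ΔG = (+£179 billion) / 0.26 ≈ +£688.5 billion.
ΔT of −£463 billion changes first-round spending by −c·ΔT = +£342.62 billion, contributing k·(−c·ΔT) = (+£342.62 billion) / 0.26 ≈ +£1,317.8 billion.
Net ΔY = k(ΔG − c·ΔT) = (+£521.62 billion) / 0.26 ≈ +£2,006 billion.

+£2,006 billion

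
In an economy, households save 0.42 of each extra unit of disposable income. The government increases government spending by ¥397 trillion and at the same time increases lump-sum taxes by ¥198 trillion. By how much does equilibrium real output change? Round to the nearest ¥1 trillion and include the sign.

MPC = 1 − MPS = 1 − 0.42 = 0.58.
Expenditure multiplier = 1/(1 − MPC) = 1/(1 − 0.58) = 1/0.42 ≈ 2.381.
ΔG contributes k·ΔG = (+¥397 trillion) / 0.42 ≈ +¥945.2 trillion.
ΔT of +¥198 trillion changes first-round spending by −c·ΔT = −¥114.84 trillion, contributing k·(−c·ΔT) = (−¥114.84 trillion) / 0.42 ≈ −¥273.4 trillion.
Net ΔY = k(ΔG − c·ΔT) = (+¥282.16 trillion) / 0.42 ≈ +¥672 trillion.

+¥672 trillion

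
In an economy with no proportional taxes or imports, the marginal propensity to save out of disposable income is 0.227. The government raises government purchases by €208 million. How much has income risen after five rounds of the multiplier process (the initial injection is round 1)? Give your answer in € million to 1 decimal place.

€663.4 million

MPC = 1 − MPS = 1 − 0.227 = 0.773.
Round 1 adds ΔG = €208 million; each later round is MPC = 0.773 times the previous.
After 5 rounds: 208 + 160.784 + 124.286032 + 96.073102736 + 74.264508414928 = ΔG·(1 − c^5)/(1 − c) = 208 × (1 − 0.275992620215093)/0.227 ≈ €663.4 million.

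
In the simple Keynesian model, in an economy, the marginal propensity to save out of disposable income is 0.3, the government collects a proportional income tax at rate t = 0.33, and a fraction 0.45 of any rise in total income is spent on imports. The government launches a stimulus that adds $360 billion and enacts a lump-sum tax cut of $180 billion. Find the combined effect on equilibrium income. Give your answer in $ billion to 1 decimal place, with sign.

+$495.4 billion

MPC = 1 − MPS = 1 − 0.3 = 0.7.
Expenditure multiplier = 1/(1 − c(1−t) + m) = 1/(1 − 0.7×0.67 + 0.45) = 1/0.981 ≈ 1.019.
ΔG contributes k·ΔG = (+$360 billion) / 0.981 ≈ +$367 billion.
ΔT of −$180 billion changes first-round spending by −c·ΔT = +$126 billion, contributing k·(−c·ΔT) = (+$126 billion) / 0.981 ≈ +$128.4 billion.
Net ΔY = k(ΔG − c·ΔT) = (+$486 billion) / 0.981 ≈ +$495.4 billion.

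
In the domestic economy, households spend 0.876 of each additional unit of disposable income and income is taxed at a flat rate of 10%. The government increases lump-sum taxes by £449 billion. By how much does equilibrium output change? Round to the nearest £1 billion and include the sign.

A lump-sum tax change of +£449 billion shifts disposable income by −£449 billion; first-round consumption changes by −c × ΔT = −0.876 × (+£449 billion) = −£393.324 billion.
Expenditure multiplier = 1/(1 − c(1−t)) = 1/(1 − 0.876×0.9) = 1/0.2116 ≈ 4.726.
The tax multiplier is −c × k ≈ −4.14, so ΔY = k × (−c·ΔT) = (−£393.324 billion) / 0.2116 ≈ −£1,859 billion.

−£1,859 billion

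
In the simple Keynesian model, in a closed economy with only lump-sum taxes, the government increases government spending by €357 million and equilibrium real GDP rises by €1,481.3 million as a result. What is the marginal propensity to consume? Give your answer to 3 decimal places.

Implied spending multiplier k = ΔY/ΔG = 1,481.3/357 ≈ 4.1493.
Since k = 1/(1 − MPC), MPC = 1 − 1/k = 1 − ΔG/ΔY = 1 − 357/1,481.3 ≈ 0.759.

0.759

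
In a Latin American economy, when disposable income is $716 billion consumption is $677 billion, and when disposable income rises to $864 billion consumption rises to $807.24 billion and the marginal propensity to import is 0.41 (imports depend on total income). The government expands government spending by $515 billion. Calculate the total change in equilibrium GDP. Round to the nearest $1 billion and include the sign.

MPC = ΔC/ΔYd = (807.24 − 677)/(864 − 716) = 130.24/148 = 0.88.
Spending multiplier = 1/(1 − c + m) = 1/(1 − 0.88 + 0.41) = 1/0.53 ≈ 1.887.
ΔY = k × ΔG = (+$515 billion) / 0.53 ≈ +$972 billion.

+$972 billion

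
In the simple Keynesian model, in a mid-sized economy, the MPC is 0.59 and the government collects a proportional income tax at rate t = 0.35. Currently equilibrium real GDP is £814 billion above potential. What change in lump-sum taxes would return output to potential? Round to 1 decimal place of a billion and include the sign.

Spending multiplier = 1/(1 − c(1−t)) = 1/(1 − 0.59×0.65) = 1/0.6165 ≈ 1.622.
Tax multiplier = −c·k = −0.59/0.6165 ≈ −0.957. Need ΔY = −£814 billion, so ΔT = ΔY/(−c·k) = −(−£814 billion) × 0.6165 / 0.59 ≈ +£850.6 billion.
The government should raise lump-sum taxes by £850.6 billion.

+£850.6 billion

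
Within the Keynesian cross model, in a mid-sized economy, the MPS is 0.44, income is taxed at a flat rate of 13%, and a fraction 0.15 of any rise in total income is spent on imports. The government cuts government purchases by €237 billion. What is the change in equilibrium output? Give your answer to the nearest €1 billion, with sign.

−€358 billion

MPC = 1 − MPS = 1 − 0.44 = 0.56.
Spending multiplier = 1/(1 − c(1−t) + m) = 1/(1 − 0.56×0.87 + 0.15) = 1/0.6628 ≈ 1.509.
ΔY = k × ΔG = (−€237 billion) / 0.6628 ≈ −€358 billion.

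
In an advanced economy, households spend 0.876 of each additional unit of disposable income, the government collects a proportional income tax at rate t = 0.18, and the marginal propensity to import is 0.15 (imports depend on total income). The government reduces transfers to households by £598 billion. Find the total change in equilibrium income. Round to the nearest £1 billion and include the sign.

The transfer change shifts disposable income by −£598 billion, so first-round consumption changes by c·ΔTR = 0.876 × (−£598 billion) = −£523.848 billion.
Expenditure multiplier = 1/(1 − c(1−t) + m) = 1/(1 − 0.876×0.82 + 0.15) = 1/0.43168 ≈ 2.317.
The transfer multiplier is c × k ≈ 2.029, so ΔY = k × (c·ΔTR) = (−£523.848 billion) / 0.43168 ≈ −£1,214 billion.

−£1,214 billion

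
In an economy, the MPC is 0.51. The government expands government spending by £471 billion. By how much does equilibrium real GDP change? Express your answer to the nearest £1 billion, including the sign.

Spending multiplier = 1/(1 − MPC) = 1/(1 − 0.51) = 1/0.49 ≈ 2.041.
ΔY = k × ΔG = (+£471 billion) / 0.49 ≈ +£961 billion.

+£961 billion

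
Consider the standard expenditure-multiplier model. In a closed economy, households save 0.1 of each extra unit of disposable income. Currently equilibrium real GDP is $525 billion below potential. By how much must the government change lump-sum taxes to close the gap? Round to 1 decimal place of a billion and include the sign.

−$58.3 billion

MPC = 1 − MPS = 1 − 0.1 = 0.9.
Spending multiplier = 1/(1 − MPC) = 1/(1 − 0.9) = 1/0.1 = 10.
Tax multiplier = −c·k = −0.9/0.1 = −9. Need ΔY = +$525 billion, so ΔT = ΔY/(−c·k) = −(+$525 billion) × 0.1 / 0.9 ≈ −$58.3 billion.
The government should cut lump-sum taxes by $58.3 billion.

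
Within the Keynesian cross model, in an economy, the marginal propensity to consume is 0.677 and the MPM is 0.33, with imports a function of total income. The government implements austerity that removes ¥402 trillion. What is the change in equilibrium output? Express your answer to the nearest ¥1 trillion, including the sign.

Government-spending multiplier = 1/(1 − c + m) = 1/(1 − 0.677 + 0.33) = 1/0.653 ≈ 1.531.
ΔY = k × ΔG = (−¥402 trillion) / 0.653 ≈ −¥616 trillion.

−¥616 trillion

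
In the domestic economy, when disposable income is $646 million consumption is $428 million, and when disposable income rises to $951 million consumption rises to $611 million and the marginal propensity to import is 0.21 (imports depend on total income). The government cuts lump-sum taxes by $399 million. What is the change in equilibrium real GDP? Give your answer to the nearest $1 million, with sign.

+$392 million

MPC = ΔC/ΔYd = (611 − 428)/(951 − 646) = 183/305 = 0.6.
A lump-sum tax change of −$399 million shifts disposable income by +$399 million; first-round consumption changes by −c × ΔT = −0.6 × (−$399 million) = +$239.4 million.
Expenditure multiplier = 1/(1 − c + m) = 1/(1 − 0.6 + 0.21) = 1/0.61 ≈ 1.639.
The tax multiplier is −c × k ≈ −0.984, so ΔY = k × (−c·ΔT) = (+$239.4 million) / 0.61 ≈ +$392 million.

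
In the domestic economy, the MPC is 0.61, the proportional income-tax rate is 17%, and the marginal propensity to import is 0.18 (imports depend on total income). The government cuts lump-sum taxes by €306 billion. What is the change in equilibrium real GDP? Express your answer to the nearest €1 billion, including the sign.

A lump-sum tax change of −€306 billion shifts disposable income by +€306 billion; first-round consumption changes by −c × ΔT = −0.61 × (−€306 billion) = +€186.66 billion.
Expenditure multiplier = 1/(1 − c(1−t) + m) = 1/(1 − 0.61×0.83 + 0.18) = 1/0.6737 ≈ 1.484.
The tax multiplier is −c × k ≈ −0.905, so ΔY = k × (−c·ΔT) = (+€186.66 billion) / 0.6737 ≈ +€277 billion.

+€277 billion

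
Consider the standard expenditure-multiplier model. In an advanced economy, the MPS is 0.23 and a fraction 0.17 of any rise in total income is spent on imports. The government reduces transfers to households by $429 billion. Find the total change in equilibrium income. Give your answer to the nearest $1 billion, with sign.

MPC = 1 − MPS = 1 − 0.23 = 0.77.
The transfer change shifts disposable income by −$429 billion, so first-round consumption changes by c·ΔTR = 0.77 × (−$429 billion) = −$330.33 billion.
Expenditure multiplier = 1/(1 − c + m) = 1/(1 − 0.77 + 0.17) = 1/0.4 = 2.5.
The transfer multiplier is c × k = 1.925, so ΔY = k × (c·ΔTR) = (−$330.33 billion) / 0.4 ≈ −$826 billion.

−$826 billion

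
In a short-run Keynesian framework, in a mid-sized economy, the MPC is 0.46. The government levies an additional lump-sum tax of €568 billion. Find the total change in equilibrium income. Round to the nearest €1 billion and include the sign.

−€484 billion

A lump-sum tax change of +€568 billion shifts disposable income by −€568 billion; first-round consumption changes by −c × ΔT = −0.46 × (+€568 billion) = −€261.28 billion.
Expenditure multiplier = 1/(1 − MPC) = 1/(1 − 0.46) = 1/0.54 ≈ 1.852.
The tax multiplier is −c × k ≈ −0.852, so ΔY = k × (−c·ΔT) = (−€261.28 billion) / 0.54 ≈ −€484 billion.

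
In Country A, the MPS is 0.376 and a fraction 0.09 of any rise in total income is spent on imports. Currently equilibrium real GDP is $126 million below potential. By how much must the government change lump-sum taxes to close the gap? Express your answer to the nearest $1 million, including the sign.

MPC = 1 − MPS = 1 − 0.376 = 0.624.
Spending multiplier = 1/(1 − c + m) = 1/(1 − 0.624 + 0.09) = 1/0.466 ≈ 2.146.
Tax multiplier = −c·k = −0.624/0.466 ≈ −1.339. Need ΔY = +$126 million, so ΔT = ΔY/(−c·k) = −(+$126 million) × 0.466 / 0.624 ≈ −$94 million.
The government should cut lump-sum taxes by $94 million.

−$94 million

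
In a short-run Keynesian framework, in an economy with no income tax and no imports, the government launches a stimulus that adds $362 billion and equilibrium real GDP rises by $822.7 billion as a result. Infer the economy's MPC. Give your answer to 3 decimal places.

Implied spending multiplier k = ΔY/ΔG = 822.7/362 ≈ 2.2727.
Since k = 1/(1 − MPC), MPC = 1 − 1/k = 1 − ΔG/ΔY = 1 − 362/822.7 ≈ 0.560.

0.560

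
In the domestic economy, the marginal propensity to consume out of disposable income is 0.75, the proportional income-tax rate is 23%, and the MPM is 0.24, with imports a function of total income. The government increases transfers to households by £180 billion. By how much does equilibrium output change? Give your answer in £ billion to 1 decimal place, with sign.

+£203.8 billion

The transfer change shifts disposable income by +£180 billion, so first-round consumption changes by c·ΔTR = 0.75 × (+£180 billion) = +£135 billion.
Expenditure multiplier = 1/(1 − c(1−t) + m) = 1/(1 − 0.75×0.77 + 0.24) = 1/0.6625 ≈ 1.509.
The transfer multiplier is c × k ≈ 1.132, so ΔY = k × (c·ΔTR) = (+£135 billion) / 0.6625 ≈ +£203.8 billion.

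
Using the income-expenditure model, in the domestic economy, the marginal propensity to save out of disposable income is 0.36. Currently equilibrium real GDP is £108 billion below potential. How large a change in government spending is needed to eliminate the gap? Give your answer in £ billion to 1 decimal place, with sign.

+£38.9 billion

MPC = 1 − MPS = 1 − 0.36 = 0.64.
Spending multiplier = 1/(1 − MPC) = 1/(1 − 0.64) = 1/0.36 ≈ 2.778.
Need ΔY = +£108 billion, so ΔG = ΔY/k = (+£108 billion) × 0.36 ≈ +£38.9 billion.
The government should increase government spending by £38.9 billion.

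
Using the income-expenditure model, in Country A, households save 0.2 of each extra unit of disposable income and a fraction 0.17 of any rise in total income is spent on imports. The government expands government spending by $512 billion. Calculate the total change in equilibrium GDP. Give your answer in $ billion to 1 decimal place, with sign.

MPC = 1 − MPS = 1 − 0.2 = 0.8.
Expenditure multiplier = 1/(1 − c + m) = 1/(1 − 0.8 + 0.17) = 1/0.37 ≈ 2.703.
ΔY = k × ΔG = (+$512 billion) / 0.37 ≈ +$1,383.8 billion.

+$1,383.8 billion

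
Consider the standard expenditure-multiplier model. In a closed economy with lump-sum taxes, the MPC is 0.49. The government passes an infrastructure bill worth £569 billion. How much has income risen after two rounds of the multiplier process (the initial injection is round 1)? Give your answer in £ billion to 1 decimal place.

Round 1 adds ΔG = £569 billion; each later round is MPC = 0.49 times the previous.
After 2 rounds: 569 + 278.81 = ΔG·(1 − c^2)/(1 − c) = 569 × (1 − 0.2401)/0.51 ≈ £847.8 billion.

£847.8 billion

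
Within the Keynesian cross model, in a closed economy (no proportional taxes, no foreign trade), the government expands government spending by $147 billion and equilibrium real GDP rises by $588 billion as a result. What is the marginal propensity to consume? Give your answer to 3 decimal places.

Implied spending multiplier k = ΔY/ΔG = 588/147 = 4.
Since k = 1/(1 − MPC), MPC = 1 − 1/k = 1 − ΔG/ΔY = 1 − 147/588 = 0.750.

0.750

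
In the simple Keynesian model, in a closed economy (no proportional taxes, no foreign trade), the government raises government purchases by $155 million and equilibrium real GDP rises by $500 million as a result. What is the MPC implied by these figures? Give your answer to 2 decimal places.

0.69

Implied spending multiplier k = ΔY/ΔG = 500/155 ≈ 3.2258.
Since k = 1/(1 − MPC), MPC = 1 − 1/k = 1 − ΔG/ΔY = 1 − 155/500 = 0.69.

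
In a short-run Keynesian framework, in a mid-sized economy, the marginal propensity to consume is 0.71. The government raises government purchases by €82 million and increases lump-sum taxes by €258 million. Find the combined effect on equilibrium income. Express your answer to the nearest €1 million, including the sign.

Expenditure multiplier = 1/(1 − MPC) = 1/(1 − 0.71) = 1/0.29 ≈ 3.448.
ΔG contributes k·ΔG = (+€82 million) / 0.29 ≈ +€282.8 million.
ΔT of +€258 million changes first-round spending by −c·ΔT = −€183.18 million, contributing k·(−c·ΔT) = (−€183.18 million) / 0.29 ≈ −€631.7 million.
Net ΔY = k(ΔG − c·ΔT) = (−€101.18 million) / 0.29 ≈ −€349 million.

−€349 million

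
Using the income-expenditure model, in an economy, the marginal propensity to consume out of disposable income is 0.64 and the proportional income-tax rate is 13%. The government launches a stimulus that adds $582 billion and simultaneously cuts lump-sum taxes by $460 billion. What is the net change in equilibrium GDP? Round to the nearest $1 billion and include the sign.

+$1,977 billion

Expenditure multiplier = 1/(1 − c(1−t)) = 1/(1 − 0.64×0.87) = 1/0.4432 ≈ 2.256.
ΔG contributes k·ΔG = (+$582 billion) / 0.4432 ≈ +$1,313.2 billion.
ΔT of −$460 billion changes first-round spending by −c·ΔT = +$294.4 billion, contributing k·(−c·ΔT) = (+$294.4 billion) / 0.4432 ≈ +$664.3 billion.
Net ΔY = k(ΔG − c·ΔT) = (+$876.4 billion) / 0.4432 ≈ +$1,977 billion.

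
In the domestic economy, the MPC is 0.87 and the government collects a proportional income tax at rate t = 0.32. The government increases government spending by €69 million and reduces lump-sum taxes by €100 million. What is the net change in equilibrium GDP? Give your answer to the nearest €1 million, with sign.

Expenditure multiplier = 1/(1 − c(1−t)) = 1/(1 − 0.87×0.68) = 1/0.4084 ≈ 2.449.
ΔG contributes k·ΔG = (+€69 million) / 0.4084 ≈ +€169 million.
ΔT of −€100 million changes first-round spending by −c·ΔT = +€87 million, contributing k·(−c·ΔT) = (+€87 million) / 0.4084 ≈ +€213 million.
Net ΔY = k(ΔG − c·ΔT) = (+€156 million) / 0.4084 ≈ +€382 million.

+€382 million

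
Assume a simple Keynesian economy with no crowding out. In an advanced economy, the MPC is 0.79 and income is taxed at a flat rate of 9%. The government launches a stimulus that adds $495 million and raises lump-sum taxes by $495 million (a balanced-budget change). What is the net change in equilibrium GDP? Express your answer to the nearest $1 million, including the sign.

+$370 million

Expenditure multiplier = 1/(1 − c(1−t)) = 1/(1 − 0.79×0.91) = 1/0.2811 ≈ 3.557.
ΔG contributes k·ΔG = (+$495 million) / 0.2811 ≈ +$1,760.9 million.
ΔT of +$495 million changes first-round spending by −c·ΔT = −$391.05 million, contributing k·(−c·ΔT) = (−$391.05 million) / 0.2811 ≈ −$1,391.1 million.
Net ΔY = k(ΔG − c·ΔT) = (+$103.95 million) / 0.2811 ≈ +$370 million.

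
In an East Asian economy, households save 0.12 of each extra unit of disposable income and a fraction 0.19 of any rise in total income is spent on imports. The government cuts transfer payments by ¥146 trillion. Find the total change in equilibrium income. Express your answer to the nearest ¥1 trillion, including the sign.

MPC = 1 − MPS = 1 − 0.12 = 0.88.
The transfer change shifts disposable income by −¥146 trillion, so first-round consumption changes by c·ΔTR = 0.88 × (−¥146 trillion) = −¥128.48 trillion.
Expenditure multiplier = 1/(1 − c + m) = 1/(1 − 0.88 + 0.19) = 1/0.31 ≈ 3.226.
The transfer multiplier is c × k ≈ 2.839, so ΔY = k × (c·ΔTR) = (−¥128.48 trillion) / 0.31 ≈ −¥414 trillion.

−¥414 trillion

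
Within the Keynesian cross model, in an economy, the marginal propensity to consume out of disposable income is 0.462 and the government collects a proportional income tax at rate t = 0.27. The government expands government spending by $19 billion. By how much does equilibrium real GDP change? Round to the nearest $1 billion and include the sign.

Spending multiplier = 1/(1 − c(1−t)) = 1/(1 − 0.462×0.73) = 1/0.66274 ≈ 1.509.
ΔY = k × ΔG = (+$19 billion) / 0.66274 ≈ +$29 billion.

+$29 billion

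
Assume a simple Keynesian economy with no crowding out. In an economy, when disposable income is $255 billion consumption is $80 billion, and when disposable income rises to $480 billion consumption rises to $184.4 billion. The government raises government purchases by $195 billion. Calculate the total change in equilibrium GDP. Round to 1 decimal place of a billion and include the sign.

+$363.8 billion

MPC = ΔC/ΔYd = (184.4 − 80)/(480 − 255) = 104.4/225 = 0.464.
Expenditure multiplier = 1/(1 − MPC) = 1/(1 − 0.464) = 1/0.536 ≈ 1.866.
ΔY = k × ΔG = (+$195 billion) / 0.536 ≈ +$363.8 billion.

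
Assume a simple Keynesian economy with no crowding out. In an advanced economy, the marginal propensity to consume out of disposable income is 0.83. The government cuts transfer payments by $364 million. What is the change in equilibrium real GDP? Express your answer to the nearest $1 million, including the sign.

−$1,777 million

The transfer change shifts disposable income by −$364 million, so first-round consumption changes by c·ΔTR = 0.83 × (−$364 million) = −$302.12 million.
Expenditure multiplier = 1/(1 − MPC) = 1/(1 − 0.83) = 1/0.17 ≈ 5.882.
The transfer multiplier is c × k ≈ 4.882, so ΔY = k × (c·ΔTR) = (−$302.12 million) / 0.17 ≈ −$1,777 million.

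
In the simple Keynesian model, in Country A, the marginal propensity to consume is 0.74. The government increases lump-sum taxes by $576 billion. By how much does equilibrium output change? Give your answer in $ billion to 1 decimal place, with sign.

A lump-sum tax change of +$576 billion shifts disposable income by −$576 billion; first-round consumption changes by −c × ΔT = −0.74 × (+$576 billion) = −$426.24 billion.
Expenditure multiplier = 1/(1 − MPC) = 1/(1 − 0.74) = 1/0.26 ≈ 3.846.
The tax multiplier is −c × k ≈ −2.846, so ΔY = k × (−c·ΔT) = (−$426.24 billion) / 0.26 ≈ −$1,639.4 billion.

−$1,639.4 billion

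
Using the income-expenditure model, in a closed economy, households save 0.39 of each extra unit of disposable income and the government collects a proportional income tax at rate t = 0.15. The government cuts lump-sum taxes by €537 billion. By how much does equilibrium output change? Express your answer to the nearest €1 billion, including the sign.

MPC = 1 − MPS = 1 − 0.39 = 0.61.
A lump-sum tax change of −€537 billion shifts disposable income by +€537 billion; first-round consumption changes by −c × ΔT = −0.61 × (−€537 billion) = +€327.57 billion.
Expenditure multiplier = 1/(1 − c(1−t)) = 1/(1 − 0.61×0.85) = 1/0.4815 ≈ 2.077.
The tax multiplier is −c × k ≈ −1.267, so ΔY = k × (−c·ΔT) = (+€327.57 billion) / 0.4815 ≈ +€680 billion.

+€680 billion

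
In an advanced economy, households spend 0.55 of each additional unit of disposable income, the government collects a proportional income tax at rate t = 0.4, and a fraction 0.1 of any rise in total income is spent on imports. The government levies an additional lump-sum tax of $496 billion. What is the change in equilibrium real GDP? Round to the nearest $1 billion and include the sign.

−$354 billion

A lump-sum tax change of +$496 billion shifts disposable income by −$496 billion; first-round consumption changes by −c × ΔT = −0.55 × (+$496 billion) = −$272.8 billion.
Expenditure multiplier = 1/(1 − c(1−t) + m) = 1/(1 − 0.55×0.6 + 0.1) = 1/0.77 ≈ 1.299.
The tax multiplier is −c × k ≈ −0.714, so ΔY = k × (−c·ΔT) = (−$272.8 billion) / 0.77 ≈ −$354 billion.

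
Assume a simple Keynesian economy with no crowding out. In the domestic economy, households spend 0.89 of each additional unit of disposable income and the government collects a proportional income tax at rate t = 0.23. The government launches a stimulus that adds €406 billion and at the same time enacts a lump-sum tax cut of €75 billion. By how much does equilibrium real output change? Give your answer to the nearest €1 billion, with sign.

Expenditure multiplier = 1/(1 − c(1−t)) = 1/(1 − 0.89×0.77) = 1/0.3147 ≈ 3.178.
ΔG contributes k·ΔG = (+€406 billion) / 0.3147 ≈ +€1,290.1 billion.
ΔT of −€75 billion changes first-round spending by −c·ΔT = +€66.75 billion, contributing k·(−c·ΔT) = (+€66.75 billion) / 0.3147 ≈ +€212.1 billion.
Net ΔY = k(ΔG − c·ΔT) = (+€472.75 billion) / 0.3147 ≈ +€1,502 billion.

+€1,502 billion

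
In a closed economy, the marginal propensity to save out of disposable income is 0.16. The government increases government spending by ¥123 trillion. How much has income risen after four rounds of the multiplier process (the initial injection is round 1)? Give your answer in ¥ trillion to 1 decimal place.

¥386.0 trillion

MPC = 1 − MPS = 1 − 0.16 = 0.84.
Round 1 adds ΔG = ¥123 trillion; each later round is MPC = 0.84 times the previous.
After 4 rounds: 123 + 103.32 + 86.7888 + 72.902592 = ΔG·(1 − c^4)/(1 − c) = 123 × (1 − 0.49787136)/0.16 ≈ ¥386 trillion.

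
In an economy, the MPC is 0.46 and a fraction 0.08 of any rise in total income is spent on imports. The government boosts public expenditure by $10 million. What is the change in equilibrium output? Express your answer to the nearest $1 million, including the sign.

+$16 million

Expenditure multiplier = 1/(1 − c + m) = 1/(1 − 0.46 + 0.08) = 1/0.62 ≈ 1.613.
ΔY = k × ΔG = (+$10 million) / 0.62 ≈ +$16 million.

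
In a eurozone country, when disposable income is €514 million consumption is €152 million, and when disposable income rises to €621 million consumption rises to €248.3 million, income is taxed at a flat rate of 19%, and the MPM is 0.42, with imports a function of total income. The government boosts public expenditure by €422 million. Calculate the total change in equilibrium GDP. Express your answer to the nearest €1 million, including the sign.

MPC = ΔC/ΔYd = (248.3 − 152)/(621 − 514) = 96.3/107 = 0.9.
Government-spending multiplier = 1/(1 − c(1−t) + m) = 1/(1 − 0.9×0.81 + 0.42) = 1/0.691 ≈ 1.447.
ΔY = k × ΔG = (+€422 million) / 0.691 ≈ +€611 million.

+€611 million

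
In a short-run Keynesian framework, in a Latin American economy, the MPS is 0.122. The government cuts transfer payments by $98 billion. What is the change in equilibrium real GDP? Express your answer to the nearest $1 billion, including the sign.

MPC = 1 − MPS = 1 − 0.122 = 0.878.
The transfer change shifts disposable income by −$98 billion, so first-round consumption changes by c·ΔTR = 0.878 × (−$98 billion) = −$86.044 billion.
Expenditure multiplier = 1/(1 − MPC) = 1/(1 − 0.878) = 1/0.122 ≈ 8.197.
The transfer multiplier is c × k ≈ 7.197, so ΔY = k × (c·ΔTR) = (−$86.044 billion) / 0.122 ≈ −$705 billion.

−$705 billion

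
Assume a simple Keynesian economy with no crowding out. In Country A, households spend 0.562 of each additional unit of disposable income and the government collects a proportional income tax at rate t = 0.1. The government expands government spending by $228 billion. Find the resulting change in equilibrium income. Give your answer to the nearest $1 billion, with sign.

+$461 billion

Expenditure multiplier = 1/(1 − c(1−t)) = 1/(1 − 0.562×0.9) = 1/0.4942 ≈ 2.023.
ΔY = k × ΔG = (+$228 billion) / 0.4942 ≈ +$461 billion.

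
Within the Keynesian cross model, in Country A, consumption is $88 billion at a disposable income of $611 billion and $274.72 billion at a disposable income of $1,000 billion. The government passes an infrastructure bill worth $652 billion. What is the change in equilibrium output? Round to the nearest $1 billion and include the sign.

MPC = ΔC/ΔYd = (274.72 − 88)/(1,000 − 611) = 186.72/389 = 0.48.
Expenditure multiplier = 1/(1 − MPC) = 1/(1 − 0.48) = 1/0.52 ≈ 1.923.
ΔY = k × ΔG = (+$652 billion) / 0.52 ≈ +$1,254 billion.

+$1,254 billion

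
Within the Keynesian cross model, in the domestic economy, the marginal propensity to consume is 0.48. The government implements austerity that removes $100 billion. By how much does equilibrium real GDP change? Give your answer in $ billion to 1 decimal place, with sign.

−$192.3 billion

Expenditure multiplier = 1/(1 − MPC) = 1/(1 − 0.48) = 1/0.52 ≈ 1.923.
ΔY = k × ΔG = (−$100 billion) / 0.52 ≈ −$192.3 billion.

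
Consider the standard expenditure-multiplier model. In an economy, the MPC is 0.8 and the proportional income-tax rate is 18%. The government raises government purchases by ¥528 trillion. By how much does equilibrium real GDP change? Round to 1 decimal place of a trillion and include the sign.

Expenditure multiplier = 1/(1 − c(1−t)) = 1/(1 − 0.8×0.82) = 1/0.344 ≈ 2.907.
ΔY = k × ΔG = (+¥528 trillion) / 0.344 ≈ +¥1,534.9 trillion.

+¥1,534.9 trillion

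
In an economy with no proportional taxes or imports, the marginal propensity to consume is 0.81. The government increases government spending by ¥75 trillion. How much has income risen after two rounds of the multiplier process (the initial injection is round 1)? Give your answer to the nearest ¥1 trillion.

Round 1 adds ΔG = ¥75 trillion; each later round is MPC = 0.81 times the previous.
After 2 rounds: 75 + 60.75 = ΔG·(1 − c^2)/(1 − c) = 75 × (1 − 0.6561)/0.19 ≈ ¥136 trillion.

¥136 trillion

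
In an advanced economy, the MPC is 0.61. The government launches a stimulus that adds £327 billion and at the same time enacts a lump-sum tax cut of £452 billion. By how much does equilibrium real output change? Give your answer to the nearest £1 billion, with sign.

+£1,545 billion

Expenditure multiplier = 1/(1 − MPC) = 1/(1 − 0.61) = 1/0.39 ≈ 2.564.
ΔG contributes k·ΔG = (+£327 billion) / 0.39 ≈ +£838.5 billion.
ΔT of −£452 billion changes first-round spending by −c·ΔT = +£275.72 billion, contributing k·(−c·ΔT) = (+£275.72 billion) / 0.39 ≈ +£707 billion.
Net ΔY = k(ΔG − c·ΔT) = (+£602.72 billion) / 0.39 ≈ +£1,545 billion.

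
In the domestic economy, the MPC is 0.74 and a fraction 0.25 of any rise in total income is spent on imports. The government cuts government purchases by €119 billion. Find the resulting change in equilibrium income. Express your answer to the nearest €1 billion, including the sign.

−€233 billion

Expenditure multiplier = 1/(1 − c + m) = 1/(1 − 0.74 + 0.25) = 1/0.51 ≈ 1.961.
ΔY = k × ΔG = (−€119 billion) / 0.51 ≈ −€233 billion.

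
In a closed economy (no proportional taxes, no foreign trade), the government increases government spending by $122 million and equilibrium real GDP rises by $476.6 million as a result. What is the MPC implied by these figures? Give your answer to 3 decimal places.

Implied spending multiplier k = ΔY/ΔG = 476.6/122 ≈ 3.9066.
Since k = 1/(1 − MPC), MPC = 1 − 1/k = 1 − ΔG/ΔY = 1 − 122/476.6 ≈ 0.744.

0.744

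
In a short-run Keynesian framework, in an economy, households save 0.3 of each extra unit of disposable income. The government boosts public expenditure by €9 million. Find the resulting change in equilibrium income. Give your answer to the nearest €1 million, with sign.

+€30 million

MPC = 1 − MPS = 1 − 0.3 = 0.7.
Government-spending multiplier = 1/(1 − MPC) = 1/(1 − 0.7) = 1/0.3 ≈ 3.333.
ΔY = k × ΔG = (+€9 million) / 0.3 = +€30 million.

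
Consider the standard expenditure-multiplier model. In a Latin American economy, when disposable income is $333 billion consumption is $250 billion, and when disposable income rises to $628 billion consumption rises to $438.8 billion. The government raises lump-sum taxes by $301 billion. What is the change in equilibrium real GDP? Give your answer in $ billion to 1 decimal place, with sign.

MPC = ΔC/ΔYd = (438.8 − 250)/(628 − 333) = 188.8/295 = 0.64.
A lump-sum tax change of +$301 billion shifts disposable income by −$301 billion; first-round consumption changes by −c × ΔT = −0.64 × (+$301 billion) = −$192.64 billion.
Expenditure multiplier = 1/(1 − MPC) = 1/(1 − 0.64) = 1/0.36 ≈ 2.778.
The tax multiplier is −c × k ≈ −1.778, so ΔY = k × (−c·ΔT) = (−$192.64 billion) / 0.36 ≈ −$535.1 billion.

−$535.1 billion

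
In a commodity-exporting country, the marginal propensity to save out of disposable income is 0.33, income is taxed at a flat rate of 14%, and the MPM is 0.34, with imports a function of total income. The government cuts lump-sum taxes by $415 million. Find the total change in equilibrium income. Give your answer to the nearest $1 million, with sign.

MPC = 1 − MPS = 1 − 0.33 = 0.67.
A lump-sum tax change of −$415 million shifts disposable income by +$415 million; first-round consumption changes by −c × ΔT = −0.67 × (−$415 million) = +$278.05 million.
Expenditure multiplier = 1/(1 − c(1−t) + m) = 1/(1 − 0.67×0.86 + 0.34) = 1/0.7638 ≈ 1.309.
The tax multiplier is −c × k ≈ −0.877, so ΔY = k × (−c·ΔT) = (+$278.05 million) / 0.7638 ≈ +$364 million.

+$364 million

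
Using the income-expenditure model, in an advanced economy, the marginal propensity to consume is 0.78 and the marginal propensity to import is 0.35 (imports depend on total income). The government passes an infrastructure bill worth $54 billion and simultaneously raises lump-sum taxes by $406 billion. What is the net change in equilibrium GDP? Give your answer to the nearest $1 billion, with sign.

−$461 billion

Expenditure multiplier = 1/(1 − c + m) = 1/(1 − 0.78 + 0.35) = 1/0.57 ≈ 1.754.
ΔG contributes k·ΔG = (+$54 billion) / 0.57 ≈ +$94.7 billion.
ΔT of +$406 billion changes first-round spending by −c·ΔT = −$316.68 billion, contributing k·(−c·ΔT) = (−$316.68 billion) / 0.57 ≈ −$555.6 billion.
Net ΔY = k(ΔG − c·ΔT) = (−$262.68 billion) / 0.57 ≈ −$461 billion.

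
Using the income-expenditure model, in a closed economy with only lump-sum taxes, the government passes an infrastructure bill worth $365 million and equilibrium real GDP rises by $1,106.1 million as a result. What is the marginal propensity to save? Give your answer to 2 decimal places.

0.33

Implied spending multiplier k = ΔY/ΔG = 1,106.1/365 ≈ 3.0304.
Since k = 1/(1 − MPC), MPC = 1 − 1/k = 1 − ΔG/ΔY = 1 − 365/1,106.1 ≈ 0.67.
MPS = 1 − MPC = 0.33.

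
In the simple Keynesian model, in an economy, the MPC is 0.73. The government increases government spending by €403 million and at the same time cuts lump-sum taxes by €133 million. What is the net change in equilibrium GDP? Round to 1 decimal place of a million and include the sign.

Expenditure multiplier = 1/(1 − MPC) = 1/(1 − 0.73) = 1/0.27 ≈ 3.704.
ΔG contributes k·ΔG = (+€403 million) / 0.27 ≈ +€1,492.6 million.
ΔT of −€133 million changes first-round spending by −c·ΔT = +€97.09 million, contributing k·(−c·ΔT) = (+€97.09 million) / 0.27 ≈ +€359.6 million.
Net ΔY = k(ΔG − c·ΔT) = (+€500.09 million) / 0.27 ≈ +€1,852.2 million.

+€1,852.2 million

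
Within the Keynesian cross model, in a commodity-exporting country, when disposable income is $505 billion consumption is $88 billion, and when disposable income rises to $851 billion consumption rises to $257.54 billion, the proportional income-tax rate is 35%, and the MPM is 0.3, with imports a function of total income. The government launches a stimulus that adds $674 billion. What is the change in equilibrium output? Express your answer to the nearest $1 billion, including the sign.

MPC = ΔC/ΔYd = (257.54 − 88)/(851 − 505) = 169.54/346 = 0.49.
Government-spending multiplier = 1/(1 − c(1−t) + m) = 1/(1 − 0.49×0.65 + 0.3) = 1/0.9815 ≈ 1.019.
ΔY = k × ΔG = (+$674 billion) / 0.9815 ≈ +$687 billion.

+$687 billion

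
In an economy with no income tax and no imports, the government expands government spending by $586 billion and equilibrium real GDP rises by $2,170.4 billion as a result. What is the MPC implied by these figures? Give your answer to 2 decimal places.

Implied spending multiplier k = ΔY/ΔG = 2,170.4/586 ≈ 3.7038.
Since k = 1/(1 − MPC), MPC = 1 − 1/k = 1 − ΔG/ΔY = 1 − 586/2,170.4 ≈ 0.73.

0.73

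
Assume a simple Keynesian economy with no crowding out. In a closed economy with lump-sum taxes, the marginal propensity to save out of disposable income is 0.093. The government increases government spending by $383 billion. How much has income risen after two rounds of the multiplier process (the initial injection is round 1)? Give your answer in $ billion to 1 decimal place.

$730.4 billion

MPC = 1 − MPS = 1 − 0.093 = 0.907.
Round 1 adds ΔG = $383 billion; each later round is MPC = 0.907 times the previous.
After 2 rounds: 383 + 347.381 = ΔG·(1 − c^2)/(1 − c) = 383 × (1 − 0.822649)/0.093 ≈ $730.4 billion.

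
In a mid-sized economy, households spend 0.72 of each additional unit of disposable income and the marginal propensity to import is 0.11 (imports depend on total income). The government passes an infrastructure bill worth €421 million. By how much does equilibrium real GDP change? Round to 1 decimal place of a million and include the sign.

Government-spending multiplier = 1/(1 − c + m) = 1/(1 − 0.72 + 0.11) = 1/0.39 ≈ 2.564.
ΔY = k × ΔG = (+€421 million) / 0.39 ≈ +€1,079.5 million.

+€1,079.5 million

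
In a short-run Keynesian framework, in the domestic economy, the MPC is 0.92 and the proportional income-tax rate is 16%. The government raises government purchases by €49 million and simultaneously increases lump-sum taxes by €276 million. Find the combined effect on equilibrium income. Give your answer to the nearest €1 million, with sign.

−€902 million

Expenditure multiplier = 1/(1 − c(1−t)) = 1/(1 − 0.92×0.84) = 1/0.2272 ≈ 4.401.
ΔG contributes k·ΔG = (+€49 million) / 0.2272 ≈ +€215.7 million.
ΔT of +€276 million changes first-round spending by −c·ΔT = −€253.92 million, contributing k·(−c·ΔT) = (−€253.92 million) / 0.2272 ≈ −€1,117.6 million.
Net ΔY = k(ΔG − c·ΔT) = (−€204.92 million) / 0.2272 ≈ −€902 million.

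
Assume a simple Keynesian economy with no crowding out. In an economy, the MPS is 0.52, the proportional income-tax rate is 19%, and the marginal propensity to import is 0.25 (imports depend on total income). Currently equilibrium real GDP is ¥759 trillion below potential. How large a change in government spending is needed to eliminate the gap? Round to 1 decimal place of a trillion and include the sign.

+¥653.7 trillion

MPC = 1 − MPS = 1 − 0.52 = 0.48.
Spending multiplier = 1/(1 − c(1−t) + m) = 1/(1 − 0.48×0.81 + 0.25) = 1/0.8612 ≈ 1.161.
Need ΔY = +¥759 trillion, so ΔG = ΔY/k = (+¥759 trillion) × 0.8612 ≈ +¥653.7 trillion.
The government should increase government spending by ¥653.7 trillion.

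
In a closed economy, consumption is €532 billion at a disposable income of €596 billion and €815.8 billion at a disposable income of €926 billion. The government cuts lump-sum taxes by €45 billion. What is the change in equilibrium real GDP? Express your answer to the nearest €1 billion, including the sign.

+€276 billion

MPC = ΔC/ΔYd = (815.8 − 532)/(926 − 596) = 283.8/330 = 0.86.
A lump-sum tax change of −€45 billion shifts disposable income by +€45 billion; first-round consumption changes by −c × ΔT = −0.86 × (−€45 billion) = +€38.7 billion.
Expenditure multiplier = 1/(1 − MPC) = 1/(1 − 0.86) = 1/0.14 ≈ 7.143.
The tax multiplier is −c × k ≈ −6.143, so ΔY = k × (−c·ΔT) = (+€38.7 billion) / 0.14 ≈ +€276 billion.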